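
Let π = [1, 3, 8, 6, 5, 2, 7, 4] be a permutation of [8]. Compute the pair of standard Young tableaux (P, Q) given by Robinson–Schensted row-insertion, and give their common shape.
P = [1, 2, 4, 7] / [3, 5] / [6] / [8];  Q = [1, 2, 3, 7] / [4, 8] / [5] / [6];  common shape = (4, 2, 1, 1)

Row-insert the values π_1, π_2, … into P one at a time, bumping the leftmost entry strictly greater than the inserted value down to the next row. The recording tableau Q records, in position (i, j), the step at which that cell was added to P.
  Insert 1 (step 1): P = [1];  Q = [1]
  Insert 3 (step 2): P = [1, 3];  Q = [1, 2]
  Insert 8 (step 3): P = [1, 3, 8];  Q = [1, 2, 3]
  Insert 6 (step 4): P = [1, 3, 6] / [8];  Q = [1, 2, 3] / [4]
  Insert 5 (step 5): P = [1, 3, 5] / [6] / [8];  Q = [1, 2, 3] / [4] / [5]
  Insert 2 (step 6): P = [1, 2, 5] / [3] / [6] / [8];  Q = [1, 2, 3] / [4] / [5] / [6]
  Insert 7 (step 7): P = [1, 2, 5, 7] / [3] / [6] / [8];  Q = [1, 2, 3, 7] / [4] / [5] / [6]
  Insert 4 (step 8): P = [1, 2, 4, 7] / [3, 5] / [6] / [8];  Q = [1, 2, 3, 7] / [4, 8] / [5] / [6]
Final shape: (4, 2, 1, 1).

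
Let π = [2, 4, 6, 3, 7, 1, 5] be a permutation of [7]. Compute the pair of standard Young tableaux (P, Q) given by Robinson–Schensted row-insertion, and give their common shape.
P = [1, 3, 5, 7] / [2, 6] / [4];  Q = [1, 2, 3, 5] / [4, 7] / [6];  common shape = (4, 2, 1)

Row-insert the values π_1, π_2, … into P one at a time, bumping the leftmost entry strictly greater than the inserted value down to the next row. The recording tableau Q records, in position (i, j), the step at which that cell was added to P.
  Insert 2 (step 1): P = [2];  Q = [1]
  Insert 4 (step 2): P = [2, 4];  Q = [1, 2]
  Insert 6 (step 3): P = [2, 4, 6];  Q = [1, 2, 3]
  Insert 3 (step 4): P = [2, 3, 6] / [4];  Q = [1, 2, 3] / [4]
  Insert 7 (step 5): P = [2, 3, 6, 7] / [4];  Q = [1, 2, 3, 5] / [4]
  Insert 1 (step 6): P = [1, 3, 6, 7] / [2] / [4];  Q = [1, 2, 3, 5] / [4] / [6]
  Insert 5 (step 7): P = [1, 3, 5, 7] / [2, 6] / [4];  Q = [1, 2, 3, 5] / [4, 7] / [6]
Final shape: (4, 2, 1).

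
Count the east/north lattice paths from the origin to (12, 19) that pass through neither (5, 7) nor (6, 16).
Number of paths = 95611017

Inclusion–exclusion. Total paths: C(31, 12) = 141120525. Through P₁: C(12, 5)·C(19, 7) = 39907296. Through P₂: C(22, 6)·C(9, 6) = 6267492. Since P₁ is strictly southwest of P₂, a monotone path through both must visit P₁ then P₂; paths through both = C(12, 5)·C(10, 1)·C(9, 6) = 665280. Avoid both = 141120525 − 39907296 − 6267492 + 665280 = 95611017.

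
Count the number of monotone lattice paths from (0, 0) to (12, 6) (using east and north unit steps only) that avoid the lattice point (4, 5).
Number of paths = 17430

Total paths from (0, 0) to (12, 6): C(18, 12) = 18564. Paths through (4, 5): (paths (0, 0) → (4, 5)) × (paths (4, 5) → (12, 6)) = C(9, 4) · C(9, 8) = 126 · 9 = 1134. Avoidance count = 18564 − 1134 = 17430.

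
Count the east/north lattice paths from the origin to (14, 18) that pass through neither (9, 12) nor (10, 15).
Number of paths = 262383540

Inclusion–exclusion. Total paths: C(32, 14) = 471435600. Through P₁: C(21, 9)·C(11, 5) = 135795660. Through P₂: C(25, 10)·C(7, 4) = 114406600. Since P₁ is strictly southwest of P₂, a monotone path through both must visit P₁ then P₂; paths through both = C(21, 9)·C(4, 1)·C(7, 4) = 41150200. Avoid both = 471435600 − 135795660 − 114406600 + 41150200 = 262383540.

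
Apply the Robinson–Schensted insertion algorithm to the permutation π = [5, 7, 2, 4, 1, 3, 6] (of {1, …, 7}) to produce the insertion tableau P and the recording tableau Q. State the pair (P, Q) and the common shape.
P = [1, 3, 6] / [2, 4] / [5, 7];  Q = [1, 2, 7] / [3, 4] / [5, 6];  common shape = (3, 2, 2)

Row-insert the values π_1, π_2, … into P one at a time, bumping the leftmost entry strictly greater than the inserted value down to the next row. The recording tableau Q records, in position (i, j), the step at which that cell was added to P.
  Insert 5 (step 1): P = [5];  Q = [1]
  Insert 7 (step 2): P = [5, 7];  Q = [1, 2]
  Insert 2 (step 3): P = [2, 7] / [5];  Q = [1, 2] / [3]
  Insert 4 (step 4): P = [2, 4] / [5, 7];  Q = [1, 2] / [3, 4]
  Insert 1 (step 5): P = [1, 4] / [2, 7] / [5];  Q = [1, 2] / [3, 4] / [5]
  Insert 3 (step 6): P = [1, 3] / [2, 4] / [5, 7];  Q = [1, 2] / [3, 4] / [5, 6]
  Insert 6 (step 7): P = [1, 3, 6] / [2, 4] / [5, 7];  Q = [1, 2, 7] / [3, 4] / [5, 6]
Final shape: (3, 2, 2).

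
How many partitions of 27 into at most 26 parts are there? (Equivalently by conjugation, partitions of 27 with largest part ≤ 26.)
p(27, parts ≤ 26) = 3009

Use the recurrence p(n, m) = p(n, m−1) + p(n−m, m): either the largest part is < m (count p(n, m−1)) or the largest part is exactly m (remove one copy of m, count p(n−m, m)). With p(0, ·) = 1 this gives p(27, parts ≤ 26) = 3009. (By conjugating Young diagrams, this also counts partitions of 27 into at most 26 parts.)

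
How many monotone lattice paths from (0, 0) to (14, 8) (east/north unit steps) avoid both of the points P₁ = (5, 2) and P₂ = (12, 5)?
Number of paths = 177985

Inclusion–exclusion. Total paths: C(22, 14) = 319770. Through P₁: C(7, 5)·C(15, 9) = 105105. Through P₂: C(17, 12)·C(5, 2) = 61880. Since P₁ is strictly southwest of P₂, a monotone path through both must visit P₁ then P₂; paths through both = C(7, 5)·C(10, 7)·C(5, 2) = 25200. Avoid both = 319770 − 105105 − 61880 + 25200 = 177985.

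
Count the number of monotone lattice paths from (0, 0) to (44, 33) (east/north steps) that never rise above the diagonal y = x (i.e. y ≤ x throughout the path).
Number of paths = 1677257488278232514920

By the reflection principle (André's argument), the number of monotone paths to (44, 33) with n ≤ m that never go above y = x is C(77, 44) − C(77, 45) = 6289715581043371930950 − 4612458092765139416030 = 1677257488278232514920.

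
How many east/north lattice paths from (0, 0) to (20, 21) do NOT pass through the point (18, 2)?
Number of paths = 269128897320

Total paths from (0, 0) to (20, 21): C(41, 20) = 269128937220. Paths through (18, 2): (paths (0, 0) → (18, 2)) × (paths (18, 2) → (20, 21)) = C(20, 18) · C(21, 2) = 190 · 210 = 39900. Avoidance count = 269128937220 − 39900 = 269128897320.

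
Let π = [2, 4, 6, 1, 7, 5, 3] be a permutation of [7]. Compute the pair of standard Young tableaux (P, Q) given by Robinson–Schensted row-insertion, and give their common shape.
P = [1, 3, 5, 7] / [2, 4] / [6];  Q = [1, 2, 3, 5] / [4, 6] / [7];  common shape = (4, 2, 1)

Row-insert the values π_1, π_2, … into P one at a time, bumping the leftmost entry strictly greater than the inserted value down to the next row. The recording tableau Q records, in position (i, j), the step at which that cell was added to P.
  Insert 2 (step 1): P = [2];  Q = [1]
  Insert 4 (step 2): P = [2, 4];  Q = [1, 2]
  Insert 6 (step 3): P = [2, 4, 6];  Q = [1, 2, 3]
  Insert 1 (step 4): P = [1, 4, 6] / [2];  Q = [1, 2, 3] / [4]
  Insert 7 (step 5): P = [1, 4, 6, 7] / [2];  Q = [1, 2, 3, 5] / [4]
  Insert 5 (step 6): P = [1, 4, 5, 7] / [2, 6];  Q = [1, 2, 3, 5] / [4, 6]
  Insert 3 (step 7): P = [1, 3, 5, 7] / [2, 4] / [6];  Q = [1, 2, 3, 5] / [4, 6] / [7]
Final shape: (4, 2, 1).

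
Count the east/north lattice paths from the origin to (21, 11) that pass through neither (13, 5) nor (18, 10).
Number of paths = 59438880

Inclusion–exclusion. Total paths: C(32, 21) = 129024480. Through P₁: C(18, 13)·C(14, 8) = 25729704. Through P₂: C(28, 18)·C(4, 3) = 52492440. Since P₁ is strictly southwest of P₂, a monotone path through both must visit P₁ then P₂; paths through both = C(18, 13)·C(10, 5)·C(4, 3) = 8636544. Avoid both = 129024480 − 25729704 − 52492440 + 8636544 = 59438880.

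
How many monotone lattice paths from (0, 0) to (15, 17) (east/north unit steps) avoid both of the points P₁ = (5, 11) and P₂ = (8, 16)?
Number of paths = 526816872

Inclusion–exclusion. Total paths: C(32, 15) = 565722720. Through P₁: C(16, 5)·C(16, 10) = 34978944. Through P₂: C(24, 8)·C(8, 7) = 5883768. Since P₁ is strictly southwest of P₂, a monotone path through both must visit P₁ then P₂; paths through both = C(16, 5)·C(8, 3)·C(8, 7) = 1956864. Avoid both = 565722720 − 34978944 − 5883768 + 1956864 = 526816872.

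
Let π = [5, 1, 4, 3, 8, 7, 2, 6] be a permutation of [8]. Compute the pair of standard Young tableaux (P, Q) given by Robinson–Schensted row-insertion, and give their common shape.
P = [1, 2, 6] / [3, 7] / [4, 8] / [5];  Q = [1, 3, 5] / [2, 6] / [4, 8] / [7];  common shape = (3, 2, 2, 1)

Row-insert the values π_1, π_2, … into P one at a time, bumping the leftmost entry strictly greater than the inserted value down to the next row. The recording tableau Q records, in position (i, j), the step at which that cell was added to P.
  Insert 5 (step 1): P = [5];  Q = [1]
  Insert 1 (step 2): P = [1] / [5];  Q = [1] / [2]
  Insert 4 (step 3): P = [1, 4] / [5];  Q = [1, 3] / [2]
  Insert 3 (step 4): P = [1, 3] / [4] / [5];  Q = [1, 3] / [2] / [4]
  Insert 8 (step 5): P = [1, 3, 8] / [4] / [5];  Q = [1, 3, 5] / [2] / [4]
  Insert 7 (step 6): P = [1, 3, 7] / [4, 8] / [5];  Q = [1, 3, 5] / [2, 6] / [4]
  Insert 2 (step 7): P = [1, 2, 7] / [3, 8] / [4] / [5];  Q = [1, 3, 5] / [2, 6] / [4] / [7]
  Insert 6 (step 8): P = [1, 2, 6] / [3, 7] / [4, 8] / [5];  Q = [1, 3, 5] / [2, 6] / [4, 8] / [7]
Final shape: (3, 2, 2, 1).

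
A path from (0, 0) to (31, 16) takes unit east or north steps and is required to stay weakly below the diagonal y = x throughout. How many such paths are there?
Number of paths = 751616304549

By the reflection principle (André's argument), the number of monotone paths to (31, 16) with n ≤ m that never go above y = x is C(47, 31) − C(47, 32) = 1503232609098 − 751616304549 = 751616304549.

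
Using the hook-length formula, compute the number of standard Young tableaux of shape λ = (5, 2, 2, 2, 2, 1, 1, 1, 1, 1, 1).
# SYT of shape (5, 2, 2, 2, 2, 1, 1, 1, 1, 1, 1) = 1234506

Hook-length formula: f^λ = n! / Π hook(c), product over all cells c of the Young diagram. For λ = (5, 2, 2, 2, 2, 1, 1, 1, 1, 1, 1), n = 19 boxes. Hook lengths by row (left-to-right, top-to-bottom): [15, 8, 3, 2, 1]; [11, 4]; [10, 3]; [9, 2]; [8, 1]; [6]; [5]; [4]; [3]; [2]; [1]. Product of hooks = 98537472000. So f^λ = 19! / 98537472000 = 121645100408832000 / 98537472000 = 1234506.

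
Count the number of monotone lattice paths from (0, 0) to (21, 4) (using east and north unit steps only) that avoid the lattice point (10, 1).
Number of paths = 8646

Total paths from (0, 0) to (21, 4): C(25, 21) = 12650. Paths through (10, 1): (paths (0, 0) → (10, 1)) × (paths (10, 1) → (21, 4)) = C(11, 10) · C(14, 11) = 11 · 364 = 4004. Avoidance count = 12650 − 4004 = 8646.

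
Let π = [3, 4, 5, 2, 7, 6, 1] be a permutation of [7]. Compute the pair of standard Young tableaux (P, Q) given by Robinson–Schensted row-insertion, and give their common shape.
P = [1, 4, 5, 6] / [2, 7] / [3];  Q = [1, 2, 3, 5] / [4, 6] / [7];  common shape = (4, 2, 1)

Row-insert the values π_1, π_2, … into P one at a time, bumping the leftmost entry strictly greater than the inserted value down to the next row. The recording tableau Q records, in position (i, j), the step at which that cell was added to P.
  Insert 3 (step 1): P = [3];  Q = [1]
  Insert 4 (step 2): P = [3, 4];  Q = [1, 2]
  Insert 5 (step 3): P = [3, 4, 5];  Q = [1, 2, 3]
  Insert 2 (step 4): P = [2, 4, 5] / [3];  Q = [1, 2, 3] / [4]
  Insert 7 (step 5): P = [2, 4, 5, 7] / [3];  Q = [1, 2, 3, 5] / [4]
  Insert 6 (step 6): P = [2, 4, 5, 6] / [3, 7];  Q = [1, 2, 3, 5] / [4, 6]
  Insert 1 (step 7): P = [1, 4, 5, 6] / [2, 7] / [3];  Q = [1, 2, 3, 5] / [4, 6] / [7]
Final shape: (4, 2, 1).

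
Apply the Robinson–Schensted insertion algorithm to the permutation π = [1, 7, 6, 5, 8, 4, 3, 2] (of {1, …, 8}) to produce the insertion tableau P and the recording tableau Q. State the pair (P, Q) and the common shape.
P = [1, 2, 8] / [3] / [4] / [5] / [6] / [7];  Q = [1, 2, 5] / [3] / [4] / [6] / [7] / [8];  common shape = (3, 1, 1, 1, 1, 1)

Row-insert the values π_1, π_2, … into P one at a time, bumping the leftmost entry strictly greater than the inserted value down to the next row. The recording tableau Q records, in position (i, j), the step at which that cell was added to P.
  Insert 1 (step 1): P = [1];  Q = [1]
  Insert 7 (step 2): P = [1, 7];  Q = [1, 2]
  Insert 6 (step 3): P = [1, 6] / [7];  Q = [1, 2] / [3]
  Insert 5 (step 4): P = [1, 5] / [6] / [7];  Q = [1, 2] / [3] / [4]
  Insert 8 (step 5): P = [1, 5, 8] / [6] / [7];  Q = [1, 2, 5] / [3] / [4]
  Insert 4 (step 6): P = [1, 4, 8] / [5] / [6] / [7];  Q = [1, 2, 5] / [3] / [4] / [6]
  Insert 3 (step 7): P = [1, 3, 8] / [4] / [5] / [6] / [7];  Q = [1, 2, 5] / [3] / [4] / [6] / [7]
  Insert 2 (step 8): P = [1, 2, 8] / [3] / [4] / [5] / [6] / [7];  Q = [1, 2, 5] / [3] / [4] / [6] / [7] / [8]
Final shape: (3, 1, 1, 1, 1, 1).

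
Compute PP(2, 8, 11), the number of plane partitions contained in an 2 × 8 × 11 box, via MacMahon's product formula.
PP(2, 8, 11) = 1057896060

Evaluate the triple product over i = 1..2, j = 1..8, k = 1..11. The factors are (2/1) · (3/2) · (4/3) · (5/4) · (6/5) · (7/6) · (8/7) · (9/8) · … (176 factors total). The numerators and denominators telescope so the product is an integer; carrying out the multiplication exactly gives PP(2, 8, 11) = 1057896060.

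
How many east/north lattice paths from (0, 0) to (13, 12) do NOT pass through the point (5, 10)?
Number of paths = 5065165

Total paths from (0, 0) to (13, 12): C(25, 13) = 5200300. Paths through (5, 10): (paths (0, 0) → (5, 10)) × (paths (5, 10) → (13, 12)) = C(15, 5) · C(10, 8) = 3003 · 45 = 135135. Avoidance count = 5200300 − 135135 = 5065165.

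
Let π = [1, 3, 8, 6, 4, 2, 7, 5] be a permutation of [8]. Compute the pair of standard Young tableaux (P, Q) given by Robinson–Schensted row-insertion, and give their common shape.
P = [1, 2, 4, 5] / [3, 7] / [6] / [8];  Q = [1, 2, 3, 7] / [4, 8] / [5] / [6];  common shape = (4, 2, 1, 1)

Row-insert the values π_1, π_2, … into P one at a time, bumping the leftmost entry strictly greater than the inserted value down to the next row. The recording tableau Q records, in position (i, j), the step at which that cell was added to P.
  Insert 1 (step 1): P = [1];  Q = [1]
  Insert 3 (step 2): P = [1, 3];  Q = [1, 2]
  Insert 8 (step 3): P = [1, 3, 8];  Q = [1, 2, 3]
  Insert 6 (step 4): P = [1, 3, 6] / [8];  Q = [1, 2, 3] / [4]
  Insert 4 (step 5): P = [1, 3, 4] / [6] / [8];  Q = [1, 2, 3] / [4] / [5]
  Insert 2 (step 6): P = [1, 2, 4] / [3] / [6] / [8];  Q = [1, 2, 3] / [4] / [5] / [6]
  Insert 7 (step 7): P = [1, 2, 4, 7] / [3] / [6] / [8];  Q = [1, 2, 3, 7] / [4] / [5] / [6]
  Insert 5 (step 8): P = [1, 2, 4, 5] / [3, 7] / [6] / [8];  Q = [1, 2, 3, 7] / [4, 8] / [5] / [6]
Final shape: (4, 2, 1, 1).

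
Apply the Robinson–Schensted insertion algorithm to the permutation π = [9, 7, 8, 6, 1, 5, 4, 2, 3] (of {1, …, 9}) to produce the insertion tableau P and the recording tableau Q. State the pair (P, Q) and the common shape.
P = [1, 2, 3] / [4, 8] / [5] / [6] / [7] / [9];  Q = [1, 3, 9] / [2, 6] / [4] / [5] / [7] / [8];  common shape = (3, 2, 1, 1, 1, 1)

Row-insert the values π_1, π_2, … into P one at a time, bumping the leftmost entry strictly greater than the inserted value down to the next row. The recording tableau Q records, in position (i, j), the step at which that cell was added to P.
  Insert 9 (step 1): P = [9];  Q = [1]
  Insert 7 (step 2): P = [7] / [9];  Q = [1] / [2]
  Insert 8 (step 3): P = [7, 8] / [9];  Q = [1, 3] / [2]
  Insert 6 (step 4): P = [6, 8] / [7] / [9];  Q = [1, 3] / [2] / [4]
  Insert 1 (step 5): P = [1, 8] / [6] / [7] / [9];  Q = [1, 3] / [2] / [4] / [5]
  Insert 5 (step 6): P = [1, 5] / [6, 8] / [7] / [9];  Q = [1, 3] / [2, 6] / [4] / [5]
  Insert 4 (step 7): P = [1, 4] / [5, 8] / [6] / [7] / [9];  Q = [1, 3] / [2, 6] / [4] / [5] / [7]
  Insert 2 (step 8): P = [1, 2] / [4, 8] / [5] / [6] / [7] / [9];  Q = [1, 3] / [2, 6] / [4] / [5] / [7] / [8]
  Insert 3 (step 9): P = [1, 2, 3] / [4, 8] / [5] / [6] / [7] / [9];  Q = [1, 3, 9] / [2, 6] / [4] / [5] / [7] / [8]
Final shape: (3, 2, 1, 1, 1, 1).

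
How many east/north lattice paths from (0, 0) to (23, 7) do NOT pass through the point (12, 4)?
Number of paths = 1373320

Total paths from (0, 0) to (23, 7): C(30, 23) = 2035800. Paths through (12, 4): (paths (0, 0) → (12, 4)) × (paths (12, 4) → (23, 7)) = C(16, 12) · C(14, 11) = 1820 · 364 = 662480. Avoidance count = 2035800 − 662480 = 1373320.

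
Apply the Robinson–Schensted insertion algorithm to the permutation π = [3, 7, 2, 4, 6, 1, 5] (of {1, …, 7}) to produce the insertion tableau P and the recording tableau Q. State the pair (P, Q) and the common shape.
P = [1, 4, 5] / [2, 6] / [3, 7];  Q = [1, 2, 5] / [3, 4] / [6, 7];  common shape = (3, 2, 2)

Row-insert the values π_1, π_2, … into P one at a time, bumping the leftmost entry strictly greater than the inserted value down to the next row. The recording tableau Q records, in position (i, j), the step at which that cell was added to P.
  Insert 3 (step 1): P = [3];  Q = [1]
  Insert 7 (step 2): P = [3, 7];  Q = [1, 2]
  Insert 2 (step 3): P = [2, 7] / [3];  Q = [1, 2] / [3]
  Insert 4 (step 4): P = [2, 4] / [3, 7];  Q = [1, 2] / [3, 4]
  Insert 6 (step 5): P = [2, 4, 6] / [3, 7];  Q = [1, 2, 5] / [3, 4]
  Insert 1 (step 6): P = [1, 4, 6] / [2, 7] / [3];  Q = [1, 2, 5] / [3, 4] / [6]
  Insert 5 (step 7): P = [1, 4, 5] / [2, 6] / [3, 7];  Q = [1, 2, 5] / [3, 4] / [6, 7]
Final shape: (3, 2, 2).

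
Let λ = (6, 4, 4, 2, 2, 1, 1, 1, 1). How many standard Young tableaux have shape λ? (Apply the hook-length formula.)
# SYT of shape (6, 4, 4, 2, 2, 1, 1, 1, 1) = 1862340480

Hook-length formula: f^λ = n! / Π hook(c), product over all cells c of the Young diagram. For λ = (6, 4, 4, 2, 2, 1, 1, 1, 1), n = 22 boxes. Hook lengths by row (left-to-right, top-to-bottom): [14, 9, 6, 5, 2, 1]; [11, 6, 3, 2]; [10, 5, 2, 1]; [7, 2]; [6, 1]; [4]; [3]; [2]; [1]. Product of hooks = 603542016000. So f^λ = 22! / 603542016000 = 1124000727777607680000 / 603542016000 = 1862340480.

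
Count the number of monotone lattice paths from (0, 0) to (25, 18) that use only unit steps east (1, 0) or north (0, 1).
Number of paths = 608359048206

A monotone lattice path from (0, 0) to (25, 18) consists of 25 east steps and 18 north steps in some order, so it is determined by which 25 of the 43 steps are east. The count is C(43, 25) = 608359048206.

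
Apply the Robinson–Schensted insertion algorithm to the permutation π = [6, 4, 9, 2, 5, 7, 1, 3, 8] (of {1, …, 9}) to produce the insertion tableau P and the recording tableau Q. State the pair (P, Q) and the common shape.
P = [1, 3, 7, 8] / [2, 5] / [4, 9] / [6];  Q = [1, 3, 6, 9] / [2, 5] / [4, 8] / [7];  common shape = (4, 2, 2, 1)

Row-insert the values π_1, π_2, … into P one at a time, bumping the leftmost entry strictly greater than the inserted value down to the next row. The recording tableau Q records, in position (i, j), the step at which that cell was added to P.
  Insert 6 (step 1): P = [6];  Q = [1]
  Insert 4 (step 2): P = [4] / [6];  Q = [1] / [2]
  Insert 9 (step 3): P = [4, 9] / [6];  Q = [1, 3] / [2]
  Insert 2 (step 4): P = [2, 9] / [4] / [6];  Q = [1, 3] / [2] / [4]
  Insert 5 (step 5): P = [2, 5] / [4, 9] / [6];  Q = [1, 3] / [2, 5] / [4]
  Insert 7 (step 6): P = [2, 5, 7] / [4, 9] / [6];  Q = [1, 3, 6] / [2, 5] / [4]
  Insert 1 (step 7): P = [1, 5, 7] / [2, 9] / [4] / [6];  Q = [1, 3, 6] / [2, 5] / [4] / [7]
  Insert 3 (step 8): P = [1, 3, 7] / [2, 5] / [4, 9] / [6];  Q = [1, 3, 6] / [2, 5] / [4, 8] / [7]
  Insert 8 (step 9): P = [1, 3, 7, 8] / [2, 5] / [4, 9] / [6];  Q = [1, 3, 6, 9] / [2, 5] / [4, 8] / [7]
Final shape: (4, 2, 2, 1).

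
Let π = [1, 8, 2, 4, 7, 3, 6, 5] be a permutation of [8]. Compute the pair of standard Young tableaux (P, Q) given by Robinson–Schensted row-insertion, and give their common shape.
P = [1, 2, 3, 5] / [4, 6] / [7] / [8];  Q = [1, 2, 4, 5] / [3, 7] / [6] / [8];  common shape = (4, 2, 1, 1)

Row-insert the values π_1, π_2, … into P one at a time, bumping the leftmost entry strictly greater than the inserted value down to the next row. The recording tableau Q records, in position (i, j), the step at which that cell was added to P.
  Insert 1 (step 1): P = [1];  Q = [1]
  Insert 8 (step 2): P = [1, 8];  Q = [1, 2]
  Insert 2 (step 3): P = [1, 2] / [8];  Q = [1, 2] / [3]
  Insert 4 (step 4): P = [1, 2, 4] / [8];  Q = [1, 2, 4] / [3]
  Insert 7 (step 5): P = [1, 2, 4, 7] / [8];  Q = [1, 2, 4, 5] / [3]
  Insert 3 (step 6): P = [1, 2, 3, 7] / [4] / [8];  Q = [1, 2, 4, 5] / [3] / [6]
  Insert 6 (step 7): P = [1, 2, 3, 6] / [4, 7] / [8];  Q = [1, 2, 4, 5] / [3, 7] / [6]
  Insert 5 (step 8): P = [1, 2, 3, 5] / [4, 6] / [7] / [8];  Q = [1, 2, 4, 5] / [3, 7] / [6] / [8]
Final shape: (4, 2, 1, 1).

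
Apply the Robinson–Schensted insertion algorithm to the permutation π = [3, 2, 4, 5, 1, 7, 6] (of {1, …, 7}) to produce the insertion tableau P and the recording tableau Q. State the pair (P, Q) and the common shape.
P = [1, 4, 5, 6] / [2, 7] / [3];  Q = [1, 3, 4, 6] / [2, 7] / [5];  common shape = (4, 2, 1)

Row-insert the values π_1, π_2, … into P one at a time, bumping the leftmost entry strictly greater than the inserted value down to the next row. The recording tableau Q records, in position (i, j), the step at which that cell was added to P.
  Insert 3 (step 1): P = [3];  Q = [1]
  Insert 2 (step 2): P = [2] / [3];  Q = [1] / [2]
  Insert 4 (step 3): P = [2, 4] / [3];  Q = [1, 3] / [2]
  Insert 5 (step 4): P = [2, 4, 5] / [3];  Q = [1, 3, 4] / [2]
  Insert 1 (step 5): P = [1, 4, 5] / [2] / [3];  Q = [1, 3, 4] / [2] / [5]
  Insert 7 (step 6): P = [1, 4, 5, 7] / [2] / [3];  Q = [1, 3, 4, 6] / [2] / [5]
  Insert 6 (step 7): P = [1, 4, 5, 6] / [2, 7] / [3];  Q = [1, 3, 4, 6] / [2, 7] / [5]
Final shape: (4, 2, 1).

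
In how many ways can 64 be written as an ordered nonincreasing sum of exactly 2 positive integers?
p(64, 2 parts) = 32

Partitions of n into exactly k parts are in bijection with partitions of n − k into at most k parts (subtract 1 from each part). So p(64, exactly 2) = p(62, parts ≤ 2). Computing via the recurrence p(m, j) = p(m, j−1) + p(m−j, j) gives 32.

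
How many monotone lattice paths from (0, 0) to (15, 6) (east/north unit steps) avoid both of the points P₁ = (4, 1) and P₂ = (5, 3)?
Number of paths = 20698

Inclusion–exclusion. Total paths: C(21, 15) = 54264. Through P₁: C(5, 4)·C(16, 11) = 21840. Through P₂: C(8, 5)·C(13, 10) = 16016. Since P₁ is strictly southwest of P₂, a monotone path through both must visit P₁ then P₂; paths through both = C(5, 4)·C(3, 1)·C(13, 10) = 4290. Avoid both = 54264 − 21840 − 16016 + 4290 = 20698.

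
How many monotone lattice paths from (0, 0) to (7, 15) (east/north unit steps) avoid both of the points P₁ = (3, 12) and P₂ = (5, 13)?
Number of paths = 111401

Inclusion–exclusion. Total paths: C(22, 7) = 170544. Through P₁: C(15, 3)·C(7, 4) = 15925. Through P₂: C(18, 5)·C(4, 2) = 51408. Since P₁ is strictly southwest of P₂, a monotone path through both must visit P₁ then P₂; paths through both = C(15, 3)·C(3, 2)·C(4, 2) = 8190. Avoid both = 170544 − 15925 − 51408 + 8190 = 111401.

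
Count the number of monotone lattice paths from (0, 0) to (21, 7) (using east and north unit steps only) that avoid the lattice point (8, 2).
Number of paths = 798480

Total paths from (0, 0) to (21, 7): C(28, 21) = 1184040. Paths through (8, 2): (paths (0, 0) → (8, 2)) × (paths (8, 2) → (21, 7)) = C(10, 8) · C(18, 13) = 45 · 8568 = 385560. Avoidance count = 1184040 − 385560 = 798480.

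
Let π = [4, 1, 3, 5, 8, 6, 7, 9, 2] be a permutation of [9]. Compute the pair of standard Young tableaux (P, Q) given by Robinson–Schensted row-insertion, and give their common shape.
P = [1, 2, 5, 6, 7, 9] / [3, 8] / [4];  Q = [1, 3, 4, 5, 7, 8] / [2, 6] / [9];  common shape = (6, 2, 1)

Row-insert the values π_1, π_2, … into P one at a time, bumping the leftmost entry strictly greater than the inserted value down to the next row. The recording tableau Q records, in position (i, j), the step at which that cell was added to P.
  Insert 4 (step 1): P = [4];  Q = [1]
  Insert 1 (step 2): P = [1] / [4];  Q = [1] / [2]
  Insert 3 (step 3): P = [1, 3] / [4];  Q = [1, 3] / [2]
  Insert 5 (step 4): P = [1, 3, 5] / [4];  Q = [1, 3, 4] / [2]
  Insert 8 (step 5): P = [1, 3, 5, 8] / [4];  Q = [1, 3, 4, 5] / [2]
  Insert 6 (step 6): P = [1, 3, 5, 6] / [4, 8];  Q = [1, 3, 4, 5] / [2, 6]
  Insert 7 (step 7): P = [1, 3, 5, 6, 7] / [4, 8];  Q = [1, 3, 4, 5, 7] / [2, 6]
  Insert 9 (step 8): P = [1, 3, 5, 6, 7, 9] / [4, 8];  Q = [1, 3, 4, 5, 7, 8] / [2, 6]
  Insert 2 (step 9): P = [1, 2, 5, 6, 7, 9] / [3, 8] / [4];  Q = [1, 3, 4, 5, 7, 8] / [2, 6] / [9]
Final shape: (6, 2, 1).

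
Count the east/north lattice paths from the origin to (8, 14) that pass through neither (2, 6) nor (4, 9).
Number of paths = 180876

Inclusion–exclusion. Total paths: C(22, 8) = 319770. Through P₁: C(8, 2)·C(14, 6) = 84084. Through P₂: C(13, 4)·C(9, 4) = 90090. Since P₁ is strictly southwest of P₂, a monotone path through both must visit P₁ then P₂; paths through both = C(8, 2)·C(5, 2)·C(9, 4) = 35280. Avoid both = 319770 − 84084 − 90090 + 35280 = 180876.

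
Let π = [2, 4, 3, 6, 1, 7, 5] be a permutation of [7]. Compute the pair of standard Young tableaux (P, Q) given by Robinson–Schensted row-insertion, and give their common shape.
P = [1, 3, 5, 7] / [2, 6] / [4];  Q = [1, 2, 4, 6] / [3, 7] / [5];  common shape = (4, 2, 1)

Row-insert the values π_1, π_2, … into P one at a time, bumping the leftmost entry strictly greater than the inserted value down to the next row. The recording tableau Q records, in position (i, j), the step at which that cell was added to P.
  Insert 2 (step 1): P = [2];  Q = [1]
  Insert 4 (step 2): P = [2, 4];  Q = [1, 2]
  Insert 3 (step 3): P = [2, 3] / [4];  Q = [1, 2] / [3]
  Insert 6 (step 4): P = [2, 3, 6] / [4];  Q = [1, 2, 4] / [3]
  Insert 1 (step 5): P = [1, 3, 6] / [2] / [4];  Q = [1, 2, 4] / [3] / [5]
  Insert 7 (step 6): P = [1, 3, 6, 7] / [2] / [4];  Q = [1, 2, 4, 6] / [3] / [5]
  Insert 5 (step 7): P = [1, 3, 5, 7] / [2, 6] / [4];  Q = [1, 2, 4, 6] / [3, 7] / [5]
Final shape: (4, 2, 1).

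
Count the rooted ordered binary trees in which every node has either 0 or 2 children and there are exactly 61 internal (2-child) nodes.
C_61 = 6182127958584855650487080847216336

These full binary trees are counted by the Catalan number C_n = (1/(n + 1)) · C(2n, n). For n = 61: C_61 = (1/62) · C(122, 61) = 383291933432261050330199012527412832/62 = 6182127958584855650487080847216336.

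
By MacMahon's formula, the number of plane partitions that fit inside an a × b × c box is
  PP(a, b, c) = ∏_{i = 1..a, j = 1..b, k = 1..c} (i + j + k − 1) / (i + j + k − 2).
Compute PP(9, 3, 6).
PP(9, 3, 6) = 2530768240

Evaluate the triple product over i = 1..9, j = 1..3, k = 1..6. The factors are (2/1) · (3/2) · (4/3) · (5/4) · (6/5) · (7/6) · (3/2) · (4/3) · … (162 factors total). The numerators and denominators telescope so the product is an integer; carrying out the multiplication exactly gives PP(9, 3, 6) = 2530768240.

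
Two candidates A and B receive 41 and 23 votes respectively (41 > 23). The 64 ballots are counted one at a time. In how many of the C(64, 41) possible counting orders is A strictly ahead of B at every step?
Strict-lead orderings = 41265401510249910

Total orderings of the 64 votes with 41 for A: C(64, 41) = 146721427591999680. By the Bertrand ballot formula (Cycle Lemma / reflection principle), the number of orderings in which A is strictly ahead of B throughout is (p − q)/(p + q) · C(p + q, p) = (41 − 23)/(41 + 23) · 146721427591999680 = 41265401510249910.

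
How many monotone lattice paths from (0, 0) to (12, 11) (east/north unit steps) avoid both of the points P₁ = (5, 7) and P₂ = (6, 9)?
Number of paths = 1017106

Inclusion–exclusion. Total paths: C(23, 12) = 1352078. Through P₁: C(12, 5)·C(11, 7) = 261360. Through P₂: C(15, 6)·C(8, 6) = 140140. Since P₁ is strictly southwest of P₂, a monotone path through both must visit P₁ then P₂; paths through both = C(12, 5)·C(3, 1)·C(8, 6) = 66528. Avoid both = 1352078 − 261360 − 140140 + 66528 = 1017106.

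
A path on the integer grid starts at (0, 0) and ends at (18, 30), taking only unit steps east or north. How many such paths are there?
Number of paths = 7309837001104

A monotone lattice path from (0, 0) to (18, 30) consists of 18 east steps and 30 north steps in some order, so it is determined by which 18 of the 48 steps are east. The count is C(48, 18) = 7309837001104.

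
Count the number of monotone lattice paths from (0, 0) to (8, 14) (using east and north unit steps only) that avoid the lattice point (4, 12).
Number of paths = 292470

Total paths from (0, 0) to (8, 14): C(22, 8) = 319770. Paths through (4, 12): (paths (0, 0) → (4, 12)) × (paths (4, 12) → (8, 14)) = C(16, 4) · C(6, 4) = 1820 · 15 = 27300. Avoidance count = 319770 − 27300 = 292470.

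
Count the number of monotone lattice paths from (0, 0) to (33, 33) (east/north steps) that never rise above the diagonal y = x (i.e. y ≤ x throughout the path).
Number of paths = 212336130412243110

By the reflection principle (André's argument), the number of monotone paths to (33, 33) with n ≤ m that never go above y = x is C(66, 33) − C(66, 34) = 7219428434016265740 − 7007092303604022630 = 212336130412243110.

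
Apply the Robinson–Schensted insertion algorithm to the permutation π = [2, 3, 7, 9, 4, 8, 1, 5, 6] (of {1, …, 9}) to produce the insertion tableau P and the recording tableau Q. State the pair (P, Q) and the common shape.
P = [1, 3, 4, 5, 6] / [2, 8] / [7, 9];  Q = [1, 2, 3, 4, 9] / [5, 6] / [7, 8];  common shape = (5, 2, 2)

Row-insert the values π_1, π_2, … into P one at a time, bumping the leftmost entry strictly greater than the inserted value down to the next row. The recording tableau Q records, in position (i, j), the step at which that cell was added to P.
  Insert 2 (step 1): P = [2];  Q = [1]
  Insert 3 (step 2): P = [2, 3];  Q = [1, 2]
  Insert 7 (step 3): P = [2, 3, 7];  Q = [1, 2, 3]
  Insert 9 (step 4): P = [2, 3, 7, 9];  Q = [1, 2, 3, 4]
  Insert 4 (step 5): P = [2, 3, 4, 9] / [7];  Q = [1, 2, 3, 4] / [5]
  Insert 8 (step 6): P = [2, 3, 4, 8] / [7, 9];  Q = [1, 2, 3, 4] / [5, 6]
  Insert 1 (step 7): P = [1, 3, 4, 8] / [2, 9] / [7];  Q = [1, 2, 3, 4] / [5, 6] / [7]
  Insert 5 (step 8): P = [1, 3, 4, 5] / [2, 8] / [7, 9];  Q = [1, 2, 3, 4] / [5, 6] / [7, 8]
  Insert 6 (step 9): P = [1, 3, 4, 5, 6] / [2, 8] / [7, 9];  Q = [1, 2, 3, 4, 9] / [5, 6] / [7, 8]
Final shape: (5, 2, 2).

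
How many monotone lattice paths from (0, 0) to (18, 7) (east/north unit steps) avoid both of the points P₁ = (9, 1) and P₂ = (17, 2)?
Number of paths = 430164

Inclusion–exclusion. Total paths: C(25, 18) = 480700. Through P₁: C(10, 9)·C(15, 9) = 50050. Through P₂: C(19, 17)·C(6, 1) = 1026. Since P₁ is strictly southwest of P₂, a monotone path through both must visit P₁ then P₂; paths through both = C(10, 9)·C(9, 8)·C(6, 1) = 540. Avoid both = 480700 − 50050 − 1026 + 540 = 430164.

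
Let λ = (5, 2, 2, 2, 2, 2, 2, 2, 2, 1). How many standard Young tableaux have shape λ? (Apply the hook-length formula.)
# SYT of shape (5, 2, 2, 2, 2, 2, 2, 2, 2, 1) = 15242370

Hook-length formula: f^λ = n! / Π hook(c), product over all cells c of the Young diagram. For λ = (5, 2, 2, 2, 2, 2, 2, 2, 2, 1), n = 22 boxes. Hook lengths by row (left-to-right, top-to-bottom): [14, 12, 3, 2, 1]; [10, 8]; [9, 7]; [8, 6]; [7, 5]; [6, 4]; [5, 3]; [4, 2]; [3, 1]; [1]. Product of hooks = 73741860864000. So f^λ = 22! / 73741860864000 = 1124000727777607680000 / 73741860864000 = 15242370.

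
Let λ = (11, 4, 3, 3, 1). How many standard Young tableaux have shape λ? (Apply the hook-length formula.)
# SYT of shape (11, 4, 3, 3, 1) = 315165312

Hook-length formula: f^λ = n! / Π hook(c), product over all cells c of the Young diagram. For λ = (11, 4, 3, 3, 1), n = 22 boxes. Hook lengths by row (left-to-right, top-to-bottom): [15, 13, 12, 9, 7, 6, 5, 4, 3, 2, 1]; [7, 5, 4, 1]; [5, 3, 2]; [4, 2, 1]; [1]. Product of hooks = 3566384640000. So f^λ = 22! / 3566384640000 = 1124000727777607680000 / 3566384640000 = 315165312.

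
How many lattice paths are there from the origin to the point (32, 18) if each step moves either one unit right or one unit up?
Number of paths = 18053528883775

A monotone lattice path from (0, 0) to (32, 18) consists of 32 east steps and 18 north steps in some order, so it is determined by which 32 of the 50 steps are east. The count is C(50, 32) = 18053528883775.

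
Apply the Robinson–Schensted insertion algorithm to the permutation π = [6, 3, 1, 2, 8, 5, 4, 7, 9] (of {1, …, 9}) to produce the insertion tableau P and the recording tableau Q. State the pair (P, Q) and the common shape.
P = [1, 2, 4, 7, 9] / [3, 5] / [6, 8];  Q = [1, 4, 5, 8, 9] / [2, 6] / [3, 7];  common shape = (5, 2, 2)

Row-insert the values π_1, π_2, … into P one at a time, bumping the leftmost entry strictly greater than the inserted value down to the next row. The recording tableau Q records, in position (i, j), the step at which that cell was added to P.
  Insert 6 (step 1): P = [6];  Q = [1]
  Insert 3 (step 2): P = [3] / [6];  Q = [1] / [2]
  Insert 1 (step 3): P = [1] / [3] / [6];  Q = [1] / [2] / [3]
  Insert 2 (step 4): P = [1, 2] / [3] / [6];  Q = [1, 4] / [2] / [3]
  Insert 8 (step 5): P = [1, 2, 8] / [3] / [6];  Q = [1, 4, 5] / [2] / [3]
  Insert 5 (step 6): P = [1, 2, 5] / [3, 8] / [6];  Q = [1, 4, 5] / [2, 6] / [3]
  Insert 4 (step 7): P = [1, 2, 4] / [3, 5] / [6, 8];  Q = [1, 4, 5] / [2, 6] / [3, 7]
  Insert 7 (step 8): P = [1, 2, 4, 7] / [3, 5] / [6, 8];  Q = [1, 4, 5, 8] / [2, 6] / [3, 7]
  Insert 9 (step 9): P = [1, 2, 4, 7, 9] / [3, 5] / [6, 8];  Q = [1, 4, 5, 8, 9] / [2, 6] / [3, 7]
Final shape: (5, 2, 2).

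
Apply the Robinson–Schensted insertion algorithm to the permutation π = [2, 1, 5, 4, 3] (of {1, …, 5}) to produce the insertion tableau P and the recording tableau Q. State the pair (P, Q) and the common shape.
P = [1, 3] / [2, 4] / [5];  Q = [1, 3] / [2, 4] / [5];  common shape = (2, 2, 1)

Row-insert the values π_1, π_2, … into P one at a time, bumping the leftmost entry strictly greater than the inserted value down to the next row. The recording tableau Q records, in position (i, j), the step at which that cell was added to P.
  Insert 2 (step 1): P = [2];  Q = [1]
  Insert 1 (step 2): P = [1] / [2];  Q = [1] / [2]
  Insert 5 (step 3): P = [1, 5] / [2];  Q = [1, 3] / [2]
  Insert 4 (step 4): P = [1, 4] / [2, 5];  Q = [1, 3] / [2, 4]
  Insert 3 (step 5): P = [1, 3] / [2, 4] / [5];  Q = [1, 3] / [2, 4] / [5]
Final shape: (2, 2, 1).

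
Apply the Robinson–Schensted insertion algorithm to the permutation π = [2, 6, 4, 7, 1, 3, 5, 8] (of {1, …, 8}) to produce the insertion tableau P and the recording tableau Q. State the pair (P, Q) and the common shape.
P = [1, 3, 5, 8] / [2, 4, 7] / [6];  Q = [1, 2, 4, 8] / [3, 6, 7] / [5];  common shape = (4, 3, 1)

Row-insert the values π_1, π_2, … into P one at a time, bumping the leftmost entry strictly greater than the inserted value down to the next row. The recording tableau Q records, in position (i, j), the step at which that cell was added to P.
  Insert 2 (step 1): P = [2];  Q = [1]
  Insert 6 (step 2): P = [2, 6];  Q = [1, 2]
  Insert 4 (step 3): P = [2, 4] / [6];  Q = [1, 2] / [3]
  Insert 7 (step 4): P = [2, 4, 7] / [6];  Q = [1, 2, 4] / [3]
  Insert 1 (step 5): P = [1, 4, 7] / [2] / [6];  Q = [1, 2, 4] / [3] / [5]
  Insert 3 (step 6): P = [1, 3, 7] / [2, 4] / [6];  Q = [1, 2, 4] / [3, 6] / [5]
  Insert 5 (step 7): P = [1, 3, 5] / [2, 4, 7] / [6];  Q = [1, 2, 4] / [3, 6, 7] / [5]
  Insert 8 (step 8): P = [1, 3, 5, 8] / [2, 4, 7] / [6];  Q = [1, 2, 4, 8] / [3, 6, 7] / [5]
Final shape: (4, 3, 1).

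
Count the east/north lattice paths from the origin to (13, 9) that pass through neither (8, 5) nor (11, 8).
Number of paths = 185732

Inclusion–exclusion. Total paths: C(22, 13) = 497420. Through P₁: C(13, 8)·C(9, 5) = 162162. Through P₂: C(19, 11)·C(3, 2) = 226746. Since P₁ is strictly southwest of P₂, a monotone path through both must visit P₁ then P₂; paths through both = C(13, 8)·C(6, 3)·C(3, 2) = 77220. Avoid both = 497420 − 162162 − 226746 + 77220 = 185732.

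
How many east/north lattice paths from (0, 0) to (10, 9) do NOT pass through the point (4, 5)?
Number of paths = 65918

Total paths from (0, 0) to (10, 9): C(19, 10) = 92378. Paths through (4, 5): (paths (0, 0) → (4, 5)) × (paths (4, 5) → (10, 9)) = C(9, 4) · C(10, 6) = 126 · 210 = 26460. Avoidance count = 92378 − 26460 = 65918.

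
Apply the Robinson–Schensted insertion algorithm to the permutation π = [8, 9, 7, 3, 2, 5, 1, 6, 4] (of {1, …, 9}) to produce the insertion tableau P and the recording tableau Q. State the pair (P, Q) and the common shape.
P = [1, 4, 6] / [2, 5] / [3, 9] / [7] / [8];  Q = [1, 2, 8] / [3, 6] / [4, 9] / [5] / [7];  common shape = (3, 2, 2, 1, 1)

Row-insert the values π_1, π_2, … into P one at a time, bumping the leftmost entry strictly greater than the inserted value down to the next row. The recording tableau Q records, in position (i, j), the step at which that cell was added to P.
  Insert 8 (step 1): P = [8];  Q = [1]
  Insert 9 (step 2): P = [8, 9];  Q = [1, 2]
  Insert 7 (step 3): P = [7, 9] / [8];  Q = [1, 2] / [3]
  Insert 3 (step 4): P = [3, 9] / [7] / [8];  Q = [1, 2] / [3] / [4]
  Insert 2 (step 5): P = [2, 9] / [3] / [7] / [8];  Q = [1, 2] / [3] / [4] / [5]
  Insert 5 (step 6): P = [2, 5] / [3, 9] / [7] / [8];  Q = [1, 2] / [3, 6] / [4] / [5]
  Insert 1 (step 7): P = [1, 5] / [2, 9] / [3] / [7] / [8];  Q = [1, 2] / [3, 6] / [4] / [5] / [7]
  Insert 6 (step 8): P = [1, 5, 6] / [2, 9] / [3] / [7] / [8];  Q = [1, 2, 8] / [3, 6] / [4] / [5] / [7]
  Insert 4 (step 9): P = [1, 4, 6] / [2, 5] / [3, 9] / [7] / [8];  Q = [1, 2, 8] / [3, 6] / [4, 9] / [5] / [7]
Final shape: (3, 2, 2, 1, 1).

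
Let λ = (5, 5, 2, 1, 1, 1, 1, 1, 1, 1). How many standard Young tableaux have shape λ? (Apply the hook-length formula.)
# SYT of shape (5, 5, 2, 1, 1, 1, 1, 1, 1, 1) = 3410880

Hook-length formula: f^λ = n! / Π hook(c), product over all cells c of the Young diagram. For λ = (5, 5, 2, 1, 1, 1, 1, 1, 1, 1), n = 19 boxes. Hook lengths by row (left-to-right, top-to-bottom): [14, 6, 4, 3, 2]; [13, 5, 3, 2, 1]; [9, 1]; [7]; [6]; [5]; [4]; [3]; [2]; [1]. Product of hooks = 35663846400. So f^λ = 19! / 35663846400 = 121645100408832000 / 35663846400 = 3410880.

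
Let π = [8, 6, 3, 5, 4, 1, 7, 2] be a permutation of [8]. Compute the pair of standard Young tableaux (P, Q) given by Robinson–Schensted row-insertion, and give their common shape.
P = [1, 2, 7] / [3, 4] / [5] / [6] / [8];  Q = [1, 4, 7] / [2, 8] / [3] / [5] / [6];  common shape = (3, 2, 1, 1, 1)

Row-insert the values π_1, π_2, … into P one at a time, bumping the leftmost entry strictly greater than the inserted value down to the next row. The recording tableau Q records, in position (i, j), the step at which that cell was added to P.
  Insert 8 (step 1): P = [8];  Q = [1]
  Insert 6 (step 2): P = [6] / [8];  Q = [1] / [2]
  Insert 3 (step 3): P = [3] / [6] / [8];  Q = [1] / [2] / [3]
  Insert 5 (step 4): P = [3, 5] / [6] / [8];  Q = [1, 4] / [2] / [3]
  Insert 4 (step 5): P = [3, 4] / [5] / [6] / [8];  Q = [1, 4] / [2] / [3] / [5]
  Insert 1 (step 6): P = [1, 4] / [3] / [5] / [6] / [8];  Q = [1, 4] / [2] / [3] / [5] / [6]
  Insert 7 (step 7): P = [1, 4, 7] / [3] / [5] / [6] / [8];  Q = [1, 4, 7] / [2] / [3] / [5] / [6]
  Insert 2 (step 8): P = [1, 2, 7] / [3, 4] / [5] / [6] / [8];  Q = [1, 4, 7] / [2, 8] / [3] / [5] / [6]
Final shape: (3, 2, 1, 1, 1).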